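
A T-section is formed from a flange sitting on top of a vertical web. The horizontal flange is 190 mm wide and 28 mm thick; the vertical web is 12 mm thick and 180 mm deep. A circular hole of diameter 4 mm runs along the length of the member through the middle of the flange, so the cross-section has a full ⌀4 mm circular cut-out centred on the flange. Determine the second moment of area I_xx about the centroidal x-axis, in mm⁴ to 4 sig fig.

Split into non-overlapping primitives; take the origin at the lower-left of the bounding box.
Flange: 190 × 28, A = 5 320 mm², y = 194 mm, Ī = 347 573 mm⁴.
Web: 12 × 180, A = 2 160 mm², y = 90 mm, Ī = 5 832 000 mm⁴.
Hole (subtracted): ⌀4, A = 12.5664 mm², y = 194 mm, Ī = 12.5664 mm⁴.
Centroid: ȳ = ΣA·y / ΣA = 163.917 mm.
Transfer each piece to the centroidal x-axis using Ī + A·d² with d = y − 163.917:
  flange: d = 30.0826 mm → contributes +5 161 983 mm⁴
  web: d = -73.9174 mm → contributes +17 633 761 mm⁴
  hole: d = 30.0826 mm → contributes −11384.7 mm⁴
Total I = 22 784 360 mm⁴.

I_xx ≈ 2.278 × 10⁷ mm⁴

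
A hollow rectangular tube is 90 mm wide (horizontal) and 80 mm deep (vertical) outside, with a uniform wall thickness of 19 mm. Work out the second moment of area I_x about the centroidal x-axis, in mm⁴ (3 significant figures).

I_x ≈ 3.52 × 10⁶ mm⁴

Decompose the section into non-overlapping parts with the origin at the bottom-left of its bounding rectangle.
Outer rectangle: 90 × 80, A = 7 200 mm², y = 40 mm, Ī = 3 840 000 mm⁴.
Inner void (subtracted): 52 × 42, A = 2 184 mm², y = 40 mm, Ī = 321 048 mm⁴.
By symmetry the centroid is at mid-height, ȳ = 40 mm.
All pieces are centred on the centroidal x-axis, so I = ΣĪ (holes subtracted) = 3 518 952 mm⁴.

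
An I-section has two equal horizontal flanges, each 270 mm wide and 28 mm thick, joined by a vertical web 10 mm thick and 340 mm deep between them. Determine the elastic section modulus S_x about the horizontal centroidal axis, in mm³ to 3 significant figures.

S_x ≈ 2.76 × 10⁶ mm³

Split into non-overlapping primitives; take the origin at the lower-left of the bounding box.
Bottom flange: 270 × 28, A = 7 560 mm², y = 14 mm, Ī = 493 920 mm⁴.
Web: 10 × 340, A = 3 400 mm², y = 198 mm, Ī = 32 753 333 mm⁴.
Top flange: 270 × 28, A = 7 560 mm², y = 382 mm, Ī = 493 920 mm⁴.
By symmetry the centroid is at mid-height, ȳ = 198 mm.
Transfer each piece to the horizontal centroidal axis using Ī + A·d² with d = y − 198:
  bottom flange: d = -184 mm → contributes +256 445 280 mm⁴
  web: d = 0 mm → contributes +32 753 333 mm⁴
  top flange: d = 184 mm → contributes +256 445 280 mm⁴
Total I = 545 643 893 mm⁴.
Extreme fibre distance c = 198 mm; S = I/c = 2 755 777 mm³.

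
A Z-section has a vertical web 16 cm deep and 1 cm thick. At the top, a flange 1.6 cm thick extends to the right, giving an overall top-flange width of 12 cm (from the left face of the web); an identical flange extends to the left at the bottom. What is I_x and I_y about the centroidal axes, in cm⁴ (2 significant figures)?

Treat the section as a set of non-overlapping primitives; coordinates are from the bounding-box lower-left.
Web: 1 × 16, A = 16 cm², y = 8 cm, Ī = 341.3 cm⁴.
Top flange (beyond web): 11 × 1.6, A = 17.6 cm², y = 15.2 cm, Ī = 3.755 cm⁴.
Bottom flange (beyond web): 11 × 1.6, A = 17.6 cm², y = 0.8 cm, Ī = 3.755 cm⁴.
Centroid: ȳ = ΣA·y / ΣA = 8 cm.
Transfer each piece to the centroidal x-axis using Ī + A·d² with d = y − 8:
  web: d = 0 cm → contributes +341.3 cm⁴
  top flange (beyond web): d = 7.2 cm → contributes +916.1 cm⁴
  bottom flange (beyond web): d = -7.2 cm → contributes +916.1 cm⁴
Total I = 2 174 cm⁴.
For the y-axis: x̄ = 11.5 cm.
Repeating about the centroidal y-axis gives I_y = 1 623 cm⁴.

I_x ≈ 2200 cm⁴, I_y ≈ 1600 cm⁴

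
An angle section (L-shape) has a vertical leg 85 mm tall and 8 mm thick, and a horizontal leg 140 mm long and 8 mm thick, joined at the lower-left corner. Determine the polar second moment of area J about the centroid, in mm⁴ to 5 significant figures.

J ≈ 4.5919 × 10⁶ mm⁴

Break the section into simple shapes (no overlaps), measuring from the bottom-left corner of the bounding box.
Vertical leg: 8 × 85, A = 680 mm², y = 42.5 mm, Ī = 409416.7 mm⁴.
Horizontal leg (remainder): 132 × 8, A = 1 056 mm², y = 4 mm, Ī = 5 632 mm⁴.
Centroid: ȳ = ΣA·y / ΣA = 19.08065 mm.
Transfer each piece to the centroidal x-axis using Ī + A·d² with d = y − 19.08065:
  vertical leg: d = 23.41935 mm → contributes +782373.7 mm⁴
  horizontal leg (remainder): d = -15.08065 mm → contributes +245793.7 mm⁴
Total I = 1 028 167 mm⁴.
For the y-axis: x̄ = 46.58065 mm.
Repeating about the centroidal y-axis gives I_y = 3 563 777 mm⁴.
Polar second moment: J = I_x + I_y = 4 591 945 mm⁴.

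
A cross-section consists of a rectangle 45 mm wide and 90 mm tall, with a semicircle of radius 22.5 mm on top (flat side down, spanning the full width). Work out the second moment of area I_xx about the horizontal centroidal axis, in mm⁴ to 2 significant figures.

Break the section into simple shapes (no overlaps), measuring from the bottom-left corner of the bounding box.
Rectangular body: 45 × 90, A = 4 050 mm², y = 45 mm, Ī = 2 733 750 mm⁴.
Semicircular cap: semicircle r = 22.5, A = 795.2 mm², y = 99.55 mm, Ī = 28 130 mm⁴.
Centroid: ȳ = ΣA·y / ΣA = 53.95 mm.
Transfer each piece to the horizontal centroidal axis using Ī + A·d² with d = y − 53.95:
  rectangular body: d = -8.953 mm → contributes +3 058 371 mm⁴
  semicircular cap: d = 45.6 mm → contributes +1 681 412 mm⁴
Total I = 4 739 783 mm⁴.

I_xx ≈ 4.7 × 10⁶ mm⁴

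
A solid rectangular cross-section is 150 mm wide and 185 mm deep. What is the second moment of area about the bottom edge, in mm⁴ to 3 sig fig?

I_base ≈ 3.17 × 10⁸ mm⁴

The section: 150 × 185, A = 27 750 mm², y = 92.5 mm, Ī = 79 145 313 mm⁴.
Transfer it to a horizontal axis along the bottom face using Ī + A·d² with d = y − 0:
  the section: d = 92.5 mm → contributes +316 581 250 mm⁴
Total I = 316 581 250 mm⁴.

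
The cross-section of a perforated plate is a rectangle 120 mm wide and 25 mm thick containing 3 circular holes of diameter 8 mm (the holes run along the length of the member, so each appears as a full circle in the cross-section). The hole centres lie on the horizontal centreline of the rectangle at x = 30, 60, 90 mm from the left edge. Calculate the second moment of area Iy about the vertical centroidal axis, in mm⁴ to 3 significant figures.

Iy ≈ 3.51 × 10⁶ mm⁴

Decompose the section into non-overlapping parts with the origin at the bottom-left of its bounding rectangle.
Plate: 120 × 25, A = 3 000 mm², x = 60 mm, Ī = 3 600 000 mm⁴.
Hole 1 (subtracted): ⌀8, A = 50.265 mm², x = 30 mm, Ī = 201.06 mm⁴.
Hole 2 (subtracted): ⌀8, A = 50.265 mm², x = 60 mm, Ī = 201.06 mm⁴.
Hole 3 (subtracted): ⌀8, A = 50.265 mm², x = 90 mm, Ī = 201.06 mm⁴.
By symmetry the centroid is at mid-width, x̄ = 60 mm.
Transfer each piece to the vertical centroidal axis using Ī + A·d² with d = x − 60:
  plate: d = 0 mm → contributes +3 600 000 mm⁴
  hole 1: d = -30 mm → contributes −45 440 mm⁴
  hole 2: d = 0 mm → contributes −201.06 mm⁴
  hole 3: d = 30 mm → contributes −45 440 mm⁴
Total I = 3 508 919 mm⁴.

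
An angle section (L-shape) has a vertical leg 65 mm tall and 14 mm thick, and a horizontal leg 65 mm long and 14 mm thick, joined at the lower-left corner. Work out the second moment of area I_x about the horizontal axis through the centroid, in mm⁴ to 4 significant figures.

I_x ≈ 5.922 × 10⁵ mm⁴

Break the section into simple shapes (no overlaps), measuring from the bottom-left corner of the bounding box.
Vertical leg: 14 × 65, A = 910 mm², y = 32.5 mm, Ī = 320 396 mm⁴.
Horizontal leg (remainder): 51 × 14, A = 714 mm², y = 7 mm, Ī = 11 662 mm⁴.
Centroid: ȳ = ΣA·y / ΣA = 21.2888 mm.
Transfer each piece to the horizontal axis through the centroid using Ī + A·d² with d = y − 21.2888:
  vertical leg: d = 11.2112 mm → contributes +434 775 mm⁴
  horizontal leg (remainder): d = -14.2888 mm → contributes +157 439 mm⁴
Total I = 592 214 mm⁴.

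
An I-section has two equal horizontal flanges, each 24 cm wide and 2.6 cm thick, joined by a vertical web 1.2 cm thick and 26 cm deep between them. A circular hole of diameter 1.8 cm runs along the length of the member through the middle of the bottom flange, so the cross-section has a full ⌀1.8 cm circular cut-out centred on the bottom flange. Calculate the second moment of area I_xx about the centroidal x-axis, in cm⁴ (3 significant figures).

I_xx ≈ 2.68 × 10⁴ cm⁴

Split into non-overlapping primitives; take the origin at the lower-left of the bounding box.
Bottom flange: 24 × 2.6, A = 62.4 cm², y = 1.3 cm, Ī = 35.152 cm⁴.
Web: 1.2 × 26, A = 31.2 cm², y = 15.6 cm, Ī = 1757.6 cm⁴.
Top flange: 24 × 2.6, A = 62.4 cm², y = 29.9 cm, Ī = 35.152 cm⁴.
Hole (subtracted): ⌀1.8, A = 2.5447 cm², y = 1.3 cm, Ī = 0.5153 cm⁴.
Centroid: ȳ = ΣA·y / ΣA = 15.837 cm.
Transfer each piece to the centroidal x-axis using Ī + A·d² with d = y − 15.837:
  bottom flange: d = -14.537 cm → contributes +13 222 cm⁴
  web: d = -0.23713 cm → contributes +1759.4 cm⁴
  top flange: d = 14.063 cm → contributes +12 376 cm⁴
  hole: d = -14.537 cm → contributes −538.28 cm⁴
Total I = 26 819 cm⁴.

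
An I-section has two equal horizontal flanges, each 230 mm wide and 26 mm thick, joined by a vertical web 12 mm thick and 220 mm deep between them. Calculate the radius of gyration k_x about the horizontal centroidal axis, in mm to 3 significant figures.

Treat the section as a set of non-overlapping primitives; coordinates are from the bounding-box lower-left.
Bottom flange: 230 × 26, A = 5 980 mm², y = 13 mm, Ī = 336 873 mm⁴.
Web: 12 × 220, A = 2 640 mm², y = 136 mm, Ī = 10 648 000 mm⁴.
Top flange: 230 × 26, A = 5 980 mm², y = 259 mm, Ī = 336 873 mm⁴.
By symmetry the centroid is at mid-height, ȳ = 136 mm.
Transfer each piece to the horizontal centroidal axis using Ī + A·d² with d = y − 136:
  bottom flange: d = -123 mm → contributes +90 808 293 mm⁴
  web: d = 0 mm → contributes +10 648 000 mm⁴
  top flange: d = 123 mm → contributes +90 808 293 mm⁴
Total I = 192 264 587 mm⁴.
Radius of gyration: k = √(I/A) = √(192 264 587 / 14 600) = 114.76 mm.

k_x ≈ 115 mm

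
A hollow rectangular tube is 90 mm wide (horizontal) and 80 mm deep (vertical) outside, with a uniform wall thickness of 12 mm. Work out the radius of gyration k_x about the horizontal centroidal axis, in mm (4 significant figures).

Split into non-overlapping primitives; take the origin at the lower-left of the bounding box.
Outer rectangle: 90 × 80, A = 7 200 mm², y = 40 mm, Ī = 3 840 000 mm⁴.
Inner void (subtracted): 66 × 56, A = 3 696 mm², y = 40 mm, Ī = 965 888 mm⁴.
By symmetry the centroid is at mid-height, ȳ = 40 mm.
All pieces are centred on the horizontal centroidal axis, so I = ΣĪ (holes subtracted) = 2 874 112 mm⁴.
Radius of gyration: k = √(I/A) = √(2 874 112 / 3 504) = 28.6398 mm.

k_x ≈ 28.64 mm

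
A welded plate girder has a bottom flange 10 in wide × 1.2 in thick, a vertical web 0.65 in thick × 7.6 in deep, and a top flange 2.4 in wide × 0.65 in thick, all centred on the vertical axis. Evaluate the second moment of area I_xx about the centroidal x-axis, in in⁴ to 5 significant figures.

I_xx ≈ 167.94 in⁴

Treat the section as a set of non-overlapping primitives; coordinates are from the bounding-box lower-left.
Bottom plate: 10 × 1.2, A = 12 in², y = 0.6 in, Ī = 1.44 in⁴.
Web plate: 0.65 × 7.6, A = 4.94 in², y = 5 in, Ī = 23.77787 in⁴.
Top plate: 2.4 × 0.65, A = 1.56 in², y = 9.125 in, Ī = 0.054925 in⁴.
Centroid: ȳ = ΣA·y / ΣA = 2.493784 in.
Transfer each piece to the centroidal x-axis using Ī + A·d² with d = y − 2.493784:
  bottom plate: d = -1.893784 in → contributes +44.477 in⁴
  web plate: d = 2.506216 in → contributes +54.8066 in⁴
  top plate: d = 6.631216 in → contributes +68.65285 in⁴
Total I = 167.9365 in⁴.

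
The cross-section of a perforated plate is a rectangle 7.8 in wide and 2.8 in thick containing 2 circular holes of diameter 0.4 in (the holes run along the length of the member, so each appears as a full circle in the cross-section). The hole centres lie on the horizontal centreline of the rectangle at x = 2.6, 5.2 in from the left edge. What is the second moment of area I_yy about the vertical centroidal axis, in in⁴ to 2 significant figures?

I_yy ≈ 110 in⁴

Split into non-overlapping primitives; take the origin at the lower-left of the bounding box.
Plate: 7.8 × 2.8, A = 21.84 in², x = 3.9 in, Ī = 110.7 in⁴.
Hole 1 (subtracted): ⌀0.4, A = 0.1257 in², x = 2.6 in, Ī = 0.001257 in⁴.
Hole 2 (subtracted): ⌀0.4, A = 0.1257 in², x = 5.2 in, Ī = 0.001257 in⁴.
By symmetry the centroid is at mid-width, x̄ = 3.9 in.
Transfer each piece to the vertical centroidal axis using Ī + A·d² with d = x − 3.9:
  plate: d = 0 in → contributes +110.7 in⁴
  hole 1: d = -1.3 in → contributes −0.2136 in⁴
  hole 2: d = 1.3 in → contributes −0.2136 in⁴
Total I = 110.3 in⁴.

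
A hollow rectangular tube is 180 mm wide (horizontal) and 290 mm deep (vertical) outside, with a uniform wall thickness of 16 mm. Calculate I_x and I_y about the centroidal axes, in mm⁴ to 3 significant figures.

I_x ≈ 1.54 × 10⁸ mm⁴, I_y ≈ 7.12 × 10⁷ mm⁴

Decompose the section into non-overlapping parts with the origin at the bottom-left of its bounding rectangle.
Outer rectangle: 180 × 290, A = 52 200 mm², y = 145 mm, Ī = 365 835 000 mm⁴.
Inner void (subtracted): 148 × 258, A = 38 184 mm², y = 145 mm, Ī = 211 806 648 mm⁴.
By symmetry the centroid is at mid-height, ȳ = 145 mm.
All pieces are centred on the centroidal x-axis, so I = ΣĪ (holes subtracted) = 154 028 352 mm⁴.
Repeating about the centroidal y-axis gives I_y = 71 241 472 mm⁴.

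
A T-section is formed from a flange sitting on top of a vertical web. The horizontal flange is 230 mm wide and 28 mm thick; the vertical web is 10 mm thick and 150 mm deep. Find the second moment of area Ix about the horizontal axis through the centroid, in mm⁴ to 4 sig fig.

Treat the section as a set of non-overlapping primitives; coordinates are from the bounding-box lower-left.
Flange: 230 × 28, A = 6 440 mm², y = 164 mm, Ī = 420 747 mm⁴.
Web: 10 × 150, A = 1 500 mm², y = 75 mm, Ī = 2 812 500 mm⁴.
Centroid: ȳ = ΣA·y / ΣA = 147.186 mm.
Transfer each piece to the horizontal axis through the centroid using Ī + A·d² with d = y − 147.186:
  flange: d = 16.8136 mm → contributes +2 241 317 mm⁴
  web: d = -72.1864 mm → contributes +10 628 814 mm⁴
Total I = 12 870 131 mm⁴.

Ix ≈ 1.287 × 10⁷ mm⁴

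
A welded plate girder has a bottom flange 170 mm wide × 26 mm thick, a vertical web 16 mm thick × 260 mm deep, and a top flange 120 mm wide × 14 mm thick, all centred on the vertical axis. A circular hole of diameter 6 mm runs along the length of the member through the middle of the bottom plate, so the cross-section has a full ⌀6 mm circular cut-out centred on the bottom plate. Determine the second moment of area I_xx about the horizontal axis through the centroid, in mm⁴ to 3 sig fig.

I_xx ≈ 1.30 × 10⁸ mm⁴

Break the section into simple shapes (no overlaps), measuring from the bottom-left corner of the bounding box.
Bottom plate: 170 × 26, A = 4 420 mm², y = 13 mm, Ī = 248 993 mm⁴.
Web plate: 16 × 260, A = 4 160 mm², y = 156 mm, Ī = 23 434 667 mm⁴.
Top plate: 120 × 14, A = 1 680 mm², y = 293 mm, Ī = 27 440 mm⁴.
Hole (subtracted): ⌀6, A = 28.274 mm², y = 13 mm, Ī = 63.617 mm⁴.
Centroid: ȳ = ΣA·y / ΣA = 117.12 mm.
Transfer each piece to the horizontal axis through the centroid using Ī + A·d² with d = y − 117.12:
  bottom plate: d = -104.12 mm → contributes +48 161 847 mm⁴
  web plate: d = 38.885 mm → contributes +29 724 644 mm⁴
  top plate: d = 175.88 mm → contributes +51 998 912 mm⁴
  hole: d = -104.12 mm → contributes −306 558 mm⁴
Total I = 129 578 845 mm⁴.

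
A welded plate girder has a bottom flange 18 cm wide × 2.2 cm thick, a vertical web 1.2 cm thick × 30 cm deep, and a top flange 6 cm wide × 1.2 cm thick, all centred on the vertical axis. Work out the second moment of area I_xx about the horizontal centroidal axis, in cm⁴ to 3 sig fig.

I_xx ≈ 1.14 × 10⁴ cm⁴

Decompose the section into non-overlapping parts with the origin at the bottom-left of its bounding rectangle.
Bottom plate: 18 × 2.2, A = 39.6 cm², y = 1.1 cm, Ī = 15.972 cm⁴.
Web plate: 1.2 × 30, A = 36 cm², y = 17.2 cm, Ī = 2 700 cm⁴.
Top plate: 6 × 1.2, A = 7.2 cm², y = 32.8 cm, Ī = 0.864 cm⁴.
Centroid: ȳ = ΣA·y / ΣA = 10.857 cm.
Transfer each piece to the horizontal centroidal axis using Ī + A·d² with d = y − 10.857:
  bottom plate: d = -9.7565 cm → contributes +3785.5 cm⁴
  web plate: d = 6.3435 cm → contributes +4148.6 cm⁴
  top plate: d = 21.943 cm → contributes +3467.8 cm⁴
Total I = 11 402 cm⁴.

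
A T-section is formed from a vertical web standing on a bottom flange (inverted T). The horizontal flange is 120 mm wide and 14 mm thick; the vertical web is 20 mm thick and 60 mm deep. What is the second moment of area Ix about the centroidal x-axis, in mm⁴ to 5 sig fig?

Ix ≈ 1.3457 × 10⁶ mm⁴

Decompose the section into non-overlapping parts with the origin at the bottom-left of its bounding rectangle.
Flange: 120 × 14, A = 1 680 mm², y = 7 mm, Ī = 27 440 mm⁴.
Web: 20 × 60, A = 1 200 mm², y = 44 mm, Ī = 360 000 mm⁴.
Centroid: ȳ = ΣA·y / ΣA = 22.41667 mm.
Transfer each piece to the centroidal x-axis using Ī + A·d² with d = y − 22.41667:
  flange: d = -15.41667 mm → contributes +426731.7 mm⁴
  web: d = 21.58333 mm → contributes +919008.3 mm⁴
Total I = 1 345 740 mm⁴.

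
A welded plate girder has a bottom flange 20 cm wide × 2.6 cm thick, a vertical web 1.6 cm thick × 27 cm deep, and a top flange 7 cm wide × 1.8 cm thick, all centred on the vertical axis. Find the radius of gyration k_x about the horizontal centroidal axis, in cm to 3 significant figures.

Decompose the section into non-overlapping parts with the origin at the bottom-left of its bounding rectangle.
Bottom plate: 20 × 2.6, A = 52 cm², y = 1.3 cm, Ī = 29.293 cm⁴.
Web plate: 1.6 × 27, A = 43.2 cm², y = 16.1 cm, Ī = 2624.4 cm⁴.
Top plate: 7 × 1.8, A = 12.6 cm², y = 30.5 cm, Ī = 3.402 cm⁴.
Centroid: ȳ = ΣA·y / ΣA = 10.644 cm.
Transfer each piece to the horizontal centroidal axis using Ī + A·d² with d = y − 10.644:
  bottom plate: d = -9.344 cm → contributes +4569.4 cm⁴
  web plate: d = 5.456 cm → contributes +3910.4 cm⁴
  top plate: d = 19.856 cm → contributes +4971.1 cm⁴
Total I = 13 451 cm⁴.
Radius of gyration: k = √(I/A) = √(13 451 / 107.8) = 11.17 cm.

k_x ≈ 11.2 cm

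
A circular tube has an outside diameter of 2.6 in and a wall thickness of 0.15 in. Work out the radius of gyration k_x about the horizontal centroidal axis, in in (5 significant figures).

k_x ≈ 0.86783 in

Treat the section as a set of non-overlapping primitives; coordinates are from the bounding-box lower-left.
Outer circle: ⌀2.6, A = 5.309292 in², y = 1.3 in, Ī = 2.243176 in⁴.
Bore (subtracted): ⌀2.3, A = 4.154756 in², y = 1.3 in, Ī = 1.373666 in⁴.
By symmetry the centroid is at mid-height, ȳ = 1.3 in.
All pieces are centred on the horizontal centroidal axis, so I = ΣĪ (holes subtracted) = 0.8695094 in⁴.
Radius of gyration: k = √(I/A) = √(0.8695094 / 1.154535) = 0.8678277 in.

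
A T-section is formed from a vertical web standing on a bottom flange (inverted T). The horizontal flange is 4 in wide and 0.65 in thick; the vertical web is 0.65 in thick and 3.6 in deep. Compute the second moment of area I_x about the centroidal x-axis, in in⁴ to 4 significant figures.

I_x ≈ 8.180 in⁴

Break the section into simple shapes (no overlaps), measuring from the bottom-left corner of the bounding box.
Flange: 4 × 0.65, A = 2.6 in², y = 0.325 in, Ī = 0.0915417 in⁴.
Web: 0.65 × 3.6, A = 2.34 in², y = 2.45 in, Ī = 2.5272 in⁴.
Centroid: ȳ = ΣA·y / ΣA = 1.33158 in.
Transfer each piece to the centroidal x-axis using Ī + A·d² with d = y − 1.33158:
  flange: d = -1.00658 in → contributes +2.72586 in⁴
  web: d = 1.11842 in → contributes +5.45423 in⁴
Total I = 8.18009 in⁴.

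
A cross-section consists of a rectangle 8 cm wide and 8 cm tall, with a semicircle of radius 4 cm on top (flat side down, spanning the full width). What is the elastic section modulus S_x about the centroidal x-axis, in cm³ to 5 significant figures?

S_x ≈ 149.41 cm³

Treat the section as a set of non-overlapping primitives; coordinates are from the bounding-box lower-left.
Rectangular body: 8 × 8, A = 64 cm², y = 4 cm, Ī = 341.3333 cm⁴.
Semicircular cap: semicircle r = 4, A = 25.13274 cm², y = 9.697653 cm, Ī = 28.09778 cm⁴.
Centroid: ȳ = ΣA·y / ΣA = 5.606566 cm.
Transfer each piece to the centroidal x-axis using Ī + A·d² with d = y − 5.606566:
  rectangular body: d = -1.606566 cm → contributes +506.5208 cm⁴
  semicircular cap: d = 4.091087 cm → contributes +448.7442 cm⁴
Total I = 955.265 cm⁴.
Extreme fibre distance c = 6.393434 cm; S = I/c = 149.4135 cm³.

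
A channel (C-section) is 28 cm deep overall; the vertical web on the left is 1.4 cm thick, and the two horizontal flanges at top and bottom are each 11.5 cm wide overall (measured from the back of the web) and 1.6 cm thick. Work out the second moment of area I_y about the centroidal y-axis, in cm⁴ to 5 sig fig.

Break the section into simple shapes (no overlaps), measuring from the bottom-left corner of the bounding box.
Web: 1.4 × 28, A = 39.2 cm², x = 0.7 cm, Ī = 6.402667 cm⁴.
Top flange (beyond web): 10.1 × 1.6, A = 16.16 cm², x = 6.45 cm, Ī = 137.3735 cm⁴.
Bottom flange (beyond web): 10.1 × 1.6, A = 16.16 cm², x = 6.45 cm, Ī = 137.3735 cm⁴.
Centroid: x̄ = ΣA·x / ΣA = 3.298434 cm.
Transfer each piece to the centroidal y-axis using Ī + A·d² with d = x − 3.298434:
  web: d = -2.598434 cm → contributes +271.0756 cm⁴
  top flange (beyond web): d = 3.151566 cm → contributes +297.8805 cm⁴
  bottom flange (beyond web): d = 3.151566 cm → contributes +297.8805 cm⁴
Total I = 866.8366 cm⁴.

I_y ≈ 866.84 cm⁴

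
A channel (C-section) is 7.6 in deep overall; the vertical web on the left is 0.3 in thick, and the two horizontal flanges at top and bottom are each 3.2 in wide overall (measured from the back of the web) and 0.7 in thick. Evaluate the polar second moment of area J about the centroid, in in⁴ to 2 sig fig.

J ≈ 66 in⁴

Break the section into simple shapes (no overlaps), measuring from the bottom-left corner of the bounding box.
Web: 0.3 × 7.6, A = 2.28 in², y = 3.8 in, Ī = 10.97 in⁴.
Top flange (beyond web): 2.9 × 0.7, A = 2.03 in², y = 7.25 in, Ī = 0.08289 in⁴.
Bottom flange (beyond web): 2.9 × 0.7, A = 2.03 in², y = 0.35 in, Ī = 0.08289 in⁴.
By symmetry the centroid is at mid-height, ȳ = 3.8 in.
Transfer each piece to the centroidal x-axis using Ī + A·d² with d = y − 3.8:
  web: d = 0 in → contributes +10.97 in⁴
  top flange (beyond web): d = 3.45 in → contributes +24.24 in⁴
  bottom flange (beyond web): d = -3.45 in → contributes +24.24 in⁴
Total I = 59.46 in⁴.
For the y-axis: x̄ = 1.175 in.
Repeating about the centroidal y-axis gives I_y = 6.6 in⁴.
Polar second moment: J = I_x + I_y = 66.06 in⁴.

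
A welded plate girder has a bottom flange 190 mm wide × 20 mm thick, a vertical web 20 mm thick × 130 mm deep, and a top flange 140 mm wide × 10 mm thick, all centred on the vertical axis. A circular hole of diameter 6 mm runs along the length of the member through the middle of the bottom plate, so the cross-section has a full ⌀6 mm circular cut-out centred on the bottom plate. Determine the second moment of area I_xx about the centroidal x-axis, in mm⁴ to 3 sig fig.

Split into non-overlapping primitives; take the origin at the lower-left of the bounding box.
Bottom plate: 190 × 20, A = 3 800 mm², y = 10 mm, Ī = 126 667 mm⁴.
Web plate: 20 × 130, A = 2 600 mm², y = 85 mm, Ī = 3 661 667 mm⁴.
Top plate: 140 × 10, A = 1 400 mm², y = 155 mm, Ī = 11 667 mm⁴.
Hole (subtracted): ⌀6, A = 28.274 mm², y = 10 mm, Ī = 63.617 mm⁴.
Centroid: ȳ = ΣA·y / ΣA = 61.211 mm.
Transfer each piece to the centroidal x-axis using Ī + A·d² with d = y − 61.211:
  bottom plate: d = -51.211 mm → contributes +10 092 527 mm⁴
  web plate: d = 23.789 mm → contributes +5 133 015 mm⁴
  top plate: d = 93.789 mm → contributes +12 326 521 mm⁴
  hole: d = -51.211 mm → contributes −74 216 mm⁴
Total I = 27 477 848 mm⁴.

I_xx ≈ 2.75 × 10⁷ mm⁴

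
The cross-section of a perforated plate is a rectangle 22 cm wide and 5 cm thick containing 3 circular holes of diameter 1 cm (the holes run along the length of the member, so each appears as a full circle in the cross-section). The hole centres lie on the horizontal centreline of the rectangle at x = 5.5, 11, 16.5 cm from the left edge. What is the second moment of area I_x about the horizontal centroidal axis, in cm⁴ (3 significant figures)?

I_x ≈ 229 cm⁴

Decompose the section into non-overlapping parts with the origin at the bottom-left of its bounding rectangle.
Plate: 22 × 5, A = 110 cm², y = 2.5 cm, Ī = 229.17 cm⁴.
Hole 1 (subtracted): ⌀1, A = 0.7854 cm², y = 2.5 cm, Ī = 0.049087 cm⁴.
Hole 2 (subtracted): ⌀1, A = 0.7854 cm², y = 2.5 cm, Ī = 0.049087 cm⁴.
Hole 3 (subtracted): ⌀1, A = 0.7854 cm², y = 2.5 cm, Ī = 0.049087 cm⁴.
By symmetry the centroid is at mid-height, ȳ = 2.5 cm.
All pieces are centred on the horizontal centroidal axis, so I = ΣĪ (holes subtracted) = 229.02 cm⁴.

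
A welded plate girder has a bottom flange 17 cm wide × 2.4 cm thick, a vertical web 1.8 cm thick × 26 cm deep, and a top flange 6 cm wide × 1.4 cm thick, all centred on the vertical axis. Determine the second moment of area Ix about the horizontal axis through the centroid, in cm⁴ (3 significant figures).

Ix ≈ 1.02 × 10⁴ cm⁴

Decompose the section into non-overlapping parts with the origin at the bottom-left of its bounding rectangle.
Bottom plate: 17 × 2.4, A = 40.8 cm², y = 1.2 cm, Ī = 19.584 cm⁴.
Web plate: 1.8 × 26, A = 46.8 cm², y = 15.4 cm, Ī = 2636.4 cm⁴.
Top plate: 6 × 1.4, A = 8.4 cm², y = 29.1 cm, Ī = 1.372 cm⁴.
Centroid: ȳ = ΣA·y / ΣA = 10.564 cm.
Transfer each piece to the horizontal axis through the centroid using Ī + A·d² with d = y − 10.564:
  bottom plate: d = -9.3638 cm → contributes +3596.9 cm⁴
  web plate: d = 4.8363 cm → contributes +3 731 cm⁴
  top plate: d = 18.536 cm → contributes +2887.5 cm⁴
Total I = 10 215 cm⁴.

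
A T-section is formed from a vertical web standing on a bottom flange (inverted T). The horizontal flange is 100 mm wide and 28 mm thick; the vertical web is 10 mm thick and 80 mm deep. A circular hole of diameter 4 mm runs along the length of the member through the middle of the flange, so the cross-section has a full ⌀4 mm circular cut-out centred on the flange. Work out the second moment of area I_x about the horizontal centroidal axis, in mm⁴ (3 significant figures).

Break the section into simple shapes (no overlaps), measuring from the bottom-left corner of the bounding box.
Flange: 100 × 28, A = 2 800 mm², y = 14 mm, Ī = 182 933 mm⁴.
Web: 10 × 80, A = 800 mm², y = 68 mm, Ī = 426 667 mm⁴.
Hole (subtracted): ⌀4, A = 12.566 mm², y = 14 mm, Ī = 12.566 mm⁴.
Centroid: ȳ = ΣA·y / ΣA = 26.042 mm.
Transfer each piece to the horizontal centroidal axis using Ī + A·d² with d = y − 26.042:
  flange: d = -12.042 mm → contributes +588 963 mm⁴
  web: d = 41.958 mm → contributes +1 835 043 mm⁴
  hole: d = -12.042 mm → contributes −1834.8 mm⁴
Total I = 2 422 172 mm⁴.

I_x ≈ 2.42 × 10⁶ mm⁴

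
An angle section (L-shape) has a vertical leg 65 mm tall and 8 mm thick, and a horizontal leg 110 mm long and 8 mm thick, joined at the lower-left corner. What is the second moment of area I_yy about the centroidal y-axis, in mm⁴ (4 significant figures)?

Split into non-overlapping primitives; take the origin at the lower-left of the bounding box.
Vertical leg: 8 × 65, A = 520 mm², x = 4 mm, Ī = 2773.33 mm⁴.
Horizontal leg (remainder): 102 × 8, A = 816 mm², x = 59 mm, Ī = 707 472 mm⁴.
Centroid: x̄ = ΣA·x / ΣA = 37.5928 mm.
Transfer each piece to the centroidal y-axis using Ī + A·d² with d = x − 37.5928:
  vertical leg: d = -33.5928 mm → contributes +589 581 mm⁴
  horizontal leg (remainder): d = 21.4072 mm → contributes +1 081 418 mm⁴
Total I = 1 671 000 mm⁴.

I_yy ≈ 1.671 × 10⁶ mm⁴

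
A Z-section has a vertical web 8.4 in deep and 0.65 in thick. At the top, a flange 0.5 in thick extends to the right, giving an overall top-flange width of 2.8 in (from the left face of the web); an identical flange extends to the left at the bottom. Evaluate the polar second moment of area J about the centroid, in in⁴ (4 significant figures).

J ≈ 70.93 in⁴

Split into non-overlapping primitives; take the origin at the lower-left of the bounding box.
Web: 0.65 × 8.4, A = 5.46 in², y = 4.2 in, Ī = 32.1048 in⁴.
Top flange (beyond web): 2.15 × 0.5, A = 1.075 in², y = 8.15 in, Ī = 0.0223958 in⁴.
Bottom flange (beyond web): 2.15 × 0.5, A = 1.075 in², y = 0.25 in, Ī = 0.0223958 in⁴.
Centroid: ȳ = ΣA·y / ΣA = 4.2 in.
Transfer each piece to the centroidal x-axis using Ī + A·d² with d = y − 4.2:
  web: d = 0 in → contributes +32.1048 in⁴
  top flange (beyond web): d = 3.95 in → contributes +16.7951 in⁴
  bottom flange (beyond web): d = -3.95 in → contributes +16.7951 in⁴
Total I = 65.695 in⁴.
For the y-axis: x̄ = 2.475 in.
Repeating about the centroidal y-axis gives I_y = 5.23444 in⁴.
Polar second moment: J = I_x + I_y = 70.9294 in⁴.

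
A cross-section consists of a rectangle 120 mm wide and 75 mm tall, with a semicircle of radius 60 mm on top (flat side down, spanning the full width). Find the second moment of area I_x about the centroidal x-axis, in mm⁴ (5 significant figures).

Treat the section as a set of non-overlapping primitives; coordinates are from the bounding-box lower-left.
Rectangular body: 120 × 75, A = 9 000 mm², y = 37.5 mm, Ī = 4 218 750 mm⁴.
Semicircular cap: semicircle r = 60, A = 5654.867 mm², y = 100.4648 mm, Ī = 1 422 450 mm⁴.
Centroid: ȳ = ΣA·y / ΣA = 61.7962 mm.
Transfer each piece to the centroidal x-axis using Ī + A·d² with d = y − 61.7962:
  rectangular body: d = -24.2962 mm → contributes +9 531 496 mm⁴
  semicircular cap: d = 38.6686 mm → contributes +9 877 948 mm⁴
Total I = 19 409 444 mm⁴.

I_x ≈ 1.9409 × 10⁷ mm⁴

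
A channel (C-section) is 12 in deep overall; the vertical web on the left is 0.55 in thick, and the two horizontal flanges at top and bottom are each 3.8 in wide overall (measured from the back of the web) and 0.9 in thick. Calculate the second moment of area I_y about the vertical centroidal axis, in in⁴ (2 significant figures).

Treat the section as a set of non-overlapping primitives; coordinates are from the bounding-box lower-left.
Web: 0.55 × 12, A = 6.6 in², x = 0.275 in, Ī = 0.1664 in⁴.
Top flange (beyond web): 3.25 × 0.9, A = 2.925 in², x = 2.175 in, Ī = 2.575 in⁴.
Bottom flange (beyond web): 3.25 × 0.9, A = 2.925 in², x = 2.175 in, Ī = 2.575 in⁴.
Centroid: x̄ = ΣA·x / ΣA = 1.168 in.
Transfer each piece to the vertical centroidal axis using Ī + A·d² with d = x − 1.168:
  web: d = -0.8928 in → contributes +5.427 in⁴
  top flange (beyond web): d = 1.007 in → contributes +5.542 in⁴
  bottom flange (beyond web): d = 1.007 in → contributes +5.542 in⁴
Total I = 16.51 in⁴.

I_y ≈ 17 in⁴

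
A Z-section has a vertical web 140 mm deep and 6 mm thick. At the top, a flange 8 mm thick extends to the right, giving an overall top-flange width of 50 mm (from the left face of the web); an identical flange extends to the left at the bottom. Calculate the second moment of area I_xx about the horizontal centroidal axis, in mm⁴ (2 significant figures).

I_xx ≈ 4.4 × 10⁶ mm⁴

Decompose the section into non-overlapping parts with the origin at the bottom-left of its bounding rectangle.
Web: 6 × 140, A = 840 mm², y = 70 mm, Ī = 1 372 000 mm⁴.
Top flange (beyond web): 44 × 8, A = 352 mm², y = 136 mm, Ī = 1 877 mm⁴.
Bottom flange (beyond web): 44 × 8, A = 352 mm², y = 4 mm, Ī = 1 877 mm⁴.
Centroid: ȳ = ΣA·y / ΣA = 70 mm.
Transfer each piece to the horizontal centroidal axis using Ī + A·d² with d = y − 70:
  web: d = 0 mm → contributes +1 372 000 mm⁴
  top flange (beyond web): d = 66 mm → contributes +1 535 189 mm⁴
  bottom flange (beyond web): d = -66 mm → contributes +1 535 189 mm⁴
Total I = 4 442 379 mm⁴.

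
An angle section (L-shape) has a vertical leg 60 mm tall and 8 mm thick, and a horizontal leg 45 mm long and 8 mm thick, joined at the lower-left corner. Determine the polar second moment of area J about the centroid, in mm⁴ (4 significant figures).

J ≈ 3.984 × 10⁵ mm⁴

Split into non-overlapping primitives; take the origin at the lower-left of the bounding box.
Vertical leg: 8 × 60, A = 480 mm², y = 30 mm, Ī = 144 000 mm⁴.
Horizontal leg (remainder): 37 × 8, A = 296 mm², y = 4 mm, Ī = 1578.67 mm⁴.
Centroid: ȳ = ΣA·y / ΣA = 20.0825 mm.
Transfer each piece to the centroidal x-axis using Ī + A·d² with d = y − 20.0825:
  vertical leg: d = 9.91753 mm → contributes +191 212 mm⁴
  horizontal leg (remainder): d = -16.0825 mm → contributes +78137.9 mm⁴
Total I = 269 349 mm⁴.
For the y-axis: x̄ = 12.5825 mm.
Repeating about the centroidal y-axis gives I_y = 129 019 mm⁴.
Polar second moment: J = I_x + I_y = 398 369 mm⁴.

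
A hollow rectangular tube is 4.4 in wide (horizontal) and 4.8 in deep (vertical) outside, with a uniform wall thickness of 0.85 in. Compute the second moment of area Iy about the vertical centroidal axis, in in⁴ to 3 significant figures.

Decompose the section into non-overlapping parts with the origin at the bottom-left of its bounding rectangle.
Outer rectangle: 4.4 × 4.8, A = 21.12 in², x = 2.2 in, Ī = 34.074 in⁴.
Inner void (subtracted): 2.7 × 3.1, A = 8.37 in², x = 2.2 in, Ī = 5.0848 in⁴.
By symmetry the centroid is at mid-width, x̄ = 2.2 in.
All pieces are centred on the vertical centroidal axis, so I = ΣĪ (holes subtracted) = 28.989 in⁴.

Iy ≈ 29.0 in⁴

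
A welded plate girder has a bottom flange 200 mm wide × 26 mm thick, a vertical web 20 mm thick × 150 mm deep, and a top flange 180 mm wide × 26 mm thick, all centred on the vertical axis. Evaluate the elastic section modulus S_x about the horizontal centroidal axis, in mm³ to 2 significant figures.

S_x ≈ 7.9 × 10⁵ mm³

Break the section into simple shapes (no overlaps), measuring from the bottom-left corner of the bounding box.
Bottom plate: 200 × 26, A = 5 200 mm², y = 13 mm, Ī = 292 933 mm⁴.
Web plate: 20 × 150, A = 3 000 mm², y = 101 mm, Ī = 5 625 000 mm⁴.
Top plate: 180 × 26, A = 4 680 mm², y = 189 mm, Ī = 263 640 mm⁴.
Centroid: ȳ = ΣA·y / ΣA = 97.45 mm.
Transfer each piece to the horizontal centroidal axis using Ī + A·d² with d = y − 97.45:
  bottom plate: d = -84.45 mm → contributes +37 375 852 mm⁴
  web plate: d = 3.553 mm → contributes +5 662 867 mm⁴
  top plate: d = 91.55 mm → contributes +39 490 999 mm⁴
Total I = 82 529 717 mm⁴.
Extreme fibre distance c = 104.6 mm; S = I/c = 789 359 mm³.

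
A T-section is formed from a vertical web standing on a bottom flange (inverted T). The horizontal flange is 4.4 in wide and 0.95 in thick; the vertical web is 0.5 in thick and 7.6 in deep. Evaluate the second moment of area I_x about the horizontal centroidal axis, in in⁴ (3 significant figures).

Break the section into simple shapes (no overlaps), measuring from the bottom-left corner of the bounding box.
Flange: 4.4 × 0.95, A = 4.18 in², y = 0.475 in, Ī = 0.31437 in⁴.
Web: 0.5 × 7.6, A = 3.8 in², y = 4.75 in, Ī = 18.291 in⁴.
Centroid: ȳ = ΣA·y / ΣA = 2.5107 in.
Transfer each piece to the horizontal centroidal axis using Ī + A·d² with d = y − 2.5107:
  flange: d = -2.0357 in → contributes +17.637 in⁴
  web: d = 2.2393 in → contributes +37.345 in⁴
Total I = 54.982 in⁴.

I_x ≈ 55.0 in⁴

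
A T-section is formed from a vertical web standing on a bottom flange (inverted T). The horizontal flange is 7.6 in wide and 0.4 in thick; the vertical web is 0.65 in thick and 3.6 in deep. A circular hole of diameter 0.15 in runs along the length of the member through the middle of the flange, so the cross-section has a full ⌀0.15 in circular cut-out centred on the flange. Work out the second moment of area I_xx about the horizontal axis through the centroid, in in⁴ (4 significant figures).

Treat the section as a set of non-overlapping primitives; coordinates are from the bounding-box lower-left.
Flange: 7.6 × 0.4, A = 3.04 in², y = 0.2 in, Ī = 0.0405333 in⁴.
Web: 0.65 × 3.6, A = 2.34 in², y = 2.2 in, Ī = 2.5272 in⁴.
Hole (subtracted): ⌀0.15, A = 0.0176715 in², y = 0.2 in, Ī = 0.0000248505 in⁴.
Centroid: ȳ = ΣA·y / ΣA = 1.07276 in.
Transfer each piece to the horizontal axis through the centroid using Ī + A·d² with d = y − 1.07276:
  flange: d = -0.872755 in → contributes +2.35611 in⁴
  web: d = 1.12724 in → contributes +5.50059 in⁴
  hole: d = -0.872755 in → contributes −0.0134852 in⁴
Total I = 7.84321 in⁴.

I_xx ≈ 7.843 in⁴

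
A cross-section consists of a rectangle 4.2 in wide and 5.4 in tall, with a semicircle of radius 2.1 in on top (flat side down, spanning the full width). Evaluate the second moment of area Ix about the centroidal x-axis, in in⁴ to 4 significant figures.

Ix ≈ 125.7 in⁴

Treat the section as a set of non-overlapping primitives; coordinates are from the bounding-box lower-left.
Rectangular body: 4.2 × 5.4, A = 22.68 in², y = 2.7 in, Ī = 55.1124 in⁴.
Semicircular cap: semicircle r = 2.1, A = 6.92721 in², y = 6.29127 in, Ī = 2.13456 in⁴.
Centroid: ȳ = ΣA·y / ΣA = 3.54025 in.
Transfer each piece to the centroidal x-axis using Ī + A·d² with d = y − 3.54025:
  rectangular body: d = -0.84025 in → contributes +71.125 in⁴
  semicircular cap: d = 2.75102 in → contributes +54.5604 in⁴
Total I = 125.685 in⁴.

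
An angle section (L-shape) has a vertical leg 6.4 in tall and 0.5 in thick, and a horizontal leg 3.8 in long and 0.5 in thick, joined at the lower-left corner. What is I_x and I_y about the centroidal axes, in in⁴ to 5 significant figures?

I_x ≈ 20.431 in⁴, I_y ≈ 5.4941 in⁴

Break the section into simple shapes (no overlaps), measuring from the bottom-left corner of the bounding box.
Vertical leg: 0.5 × 6.4, A = 3.2 in², y = 3.2 in, Ī = 10.92267 in⁴.
Horizontal leg (remainder): 3.3 × 0.5, A = 1.65 in², y = 0.25 in, Ī = 0.034375 in⁴.
Centroid: ȳ = ΣA·y / ΣA = 2.196392 in.
Transfer each piece to the centroidal x-axis using Ī + A·d² with d = y − 2.196392:
  vertical leg: d = 1.003608 in → contributes +14.1458 in⁴
  horizontal leg (remainder): d = -1.946392 in → contributes +6.285302 in⁴
Total I = 20.4311 in⁴.
For the y-axis: x̄ = 0.8963918 in.
Repeating about the centroidal y-axis gives I_y = 5.494104 in⁴.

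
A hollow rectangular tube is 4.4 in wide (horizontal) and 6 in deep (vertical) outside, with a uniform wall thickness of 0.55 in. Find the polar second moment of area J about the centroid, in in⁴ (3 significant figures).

J ≈ 74.8 in⁴

Treat the section as a set of non-overlapping primitives; coordinates are from the bounding-box lower-left.
Outer rectangle: 4.4 × 6, A = 26.4 in², y = 3 in, Ī = 79.2 in⁴.
Inner void (subtracted): 3.3 × 4.9, A = 16.17 in², y = 3 in, Ī = 32.353 in⁴.
By symmetry the centroid is at mid-height, ȳ = 3 in.
All pieces are centred on the centroidal x-axis, so I = ΣĪ (holes subtracted) = 46.847 in⁴.
Repeating about the centroidal y-axis gives I_y = 27.918 in⁴.
Polar second moment: J = I_x + I_y = 74.764 in⁴.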